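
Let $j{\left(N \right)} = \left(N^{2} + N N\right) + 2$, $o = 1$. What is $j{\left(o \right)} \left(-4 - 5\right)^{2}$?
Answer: $324$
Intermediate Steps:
$j{\left(N \right)} = 2 + 2 N^{2}$ ($j{\left(N \right)} = \left(N^{2} + N^{2}\right) + 2 = 2 N^{2} + 2 = 2 + 2 N^{2}$)
$j{\left(o \right)} \left(-4 - 5\right)^{2} = \left(2 + 2 \cdot 1^{2}\right) \left(-4 - 5\right)^{2} = \left(2 + 2 \cdot 1\right) \left(-9\right)^{2} = \left(2 + 2\right) 81 = 4 \cdot 81 = 324$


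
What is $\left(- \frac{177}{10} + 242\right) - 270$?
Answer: $- \frac{457}{10} \approx -45.7$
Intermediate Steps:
$\left(- \frac{177}{10} + 242\right) - 270 = \frac{2243}{10} - 270 = - \frac{457}{10}$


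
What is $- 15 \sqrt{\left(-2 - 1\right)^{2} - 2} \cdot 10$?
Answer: $- 150 \sqrt{7} \approx -396.86$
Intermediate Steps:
$- 15 \sqrt{\left(-2 - 1\right)^{2} - 2} \cdot 10 = - 15 \sqrt{\left(-3\right)^{2} - 2} \cdot 10 = - 15 \sqrt{9 - 2} \cdot 10 = - 15 \sqrt{7} \cdot 10 = - 150 \sqrt{7}$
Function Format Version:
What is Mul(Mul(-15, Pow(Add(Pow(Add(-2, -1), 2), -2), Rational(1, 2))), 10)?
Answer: Mul(-150, Pow(7, Rational(1, 2))) ≈ -396.86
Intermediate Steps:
Mul(Mul(-15, Pow(Add(Pow(Add(-2, -1), 2), -2), Rational(1, 2))), 10) = Mul(Mul(-15, Pow(Add(Pow(-3, 2), -2), Rational(1, 2))), 10) = Mul(Mul(-15, Pow(Add(9, -2), Rational(1, 2))), 10) = Mul(Mul(-15, Pow(7, Rational(1, 2))), 10) = Mul(-150, Pow(7, Rational(1, 2)))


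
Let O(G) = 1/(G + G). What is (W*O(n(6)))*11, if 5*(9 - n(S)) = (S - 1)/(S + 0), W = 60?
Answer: 1980/53 ≈ 37.359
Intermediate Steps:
n(S) = 9 - (-1 + S)/(5*S) (n(S) = 9 - (S - 1)/(5*(S + 0)) = 9 - (-1 + S)/(5*S))
O(G) = 1/(2*G)
(W*O(n(6)))*11 = (60*(1/(2*(((⅕)*(1 + 44*6)/6)))))*11 = (60*(1/(2*(((⅕)*(⅙)*(1 + 264))))))*11 = (60*(1/(2*(((⅕)*(⅙)*265)))))*11 = (60*(1/(2*(53/6))))*11 = (60*((½)*(6/53)))*11 = (60*(3/53))*11 = (180/53)*11 = 1980/53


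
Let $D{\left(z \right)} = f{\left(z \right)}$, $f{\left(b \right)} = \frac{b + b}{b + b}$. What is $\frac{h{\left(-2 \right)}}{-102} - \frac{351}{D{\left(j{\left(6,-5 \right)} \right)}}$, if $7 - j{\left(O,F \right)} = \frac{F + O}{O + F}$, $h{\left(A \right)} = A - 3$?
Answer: $- \frac{35797}{102} \approx -350.95$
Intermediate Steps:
$h{\left(A \right)} = -3 + A$ ($h{\left(A \right)} = A - 3 = -3 + A$)
$j{\left(O,F \right)} = 6$ ($j{\left(O,F \right)} = 7 - \frac{F + O}{O + F} = 7 - \frac{F + O}{F + O} = 7 - 1 = 6$)
$f{\left(b \right)} = 1$ ($f{\left(b \right)} = \frac{2 b}{2 b} = 2 b \frac{1}{2 b} = 1$)
$D{\left(z \right)} = 1$
$\frac{h{\left(-2 \right)}}{-102} - \frac{351}{D{\left(j{\left(6,-5 \right)} \right)}} = \frac{-3 - 2}{-102} - \frac{351}{1} = \left(-5\right) \left(- \frac{1}{102}\right) - 351 = \frac{5}{102} - 351 = - \frac{35797}{102}$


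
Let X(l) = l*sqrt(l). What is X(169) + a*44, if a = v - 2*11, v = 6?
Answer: 1493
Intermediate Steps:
X(l) = l**(3/2)
a = -16 (a = 6 - 2*11 = 6 - 22 = -16)
X(169) + a*44 = 169**(3/2) - 16*44 = 2197 - 704 = 1493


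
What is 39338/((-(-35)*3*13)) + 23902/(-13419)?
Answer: 1814104/67095 ≈ 27.038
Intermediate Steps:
39338/((-(-35)*3*13)) + 23902/(-13419) = 39338/((-35*(-3)*13)) + 23902*(-1/13419) = 39338/((105*13)) - 23902/13419 = 39338/1365 - 23902/13419 = 39338*(1/1365) - 23902/13419 = 3026/105 - 23902/13419 = 1814104/67095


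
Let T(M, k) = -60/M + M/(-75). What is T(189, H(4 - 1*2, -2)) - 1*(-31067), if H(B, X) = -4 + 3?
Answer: 48926056/1575 ≈ 31064.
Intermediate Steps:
H(B, X) = -1
T(M, k) = -60/M - M/75 (T(M, k) = -60/M + M*(-1/75) = -60/M - M/75)
T(189, H(4 - 1*2, -2)) - 1*(-31067) = (-60/189 - 1/75*189) - 1*(-31067) = (-60*1/189 - 63/25) + 31067 = (-20/63 - 63/25) + 31067 = -4469/1575 + 31067 = 48926056/1575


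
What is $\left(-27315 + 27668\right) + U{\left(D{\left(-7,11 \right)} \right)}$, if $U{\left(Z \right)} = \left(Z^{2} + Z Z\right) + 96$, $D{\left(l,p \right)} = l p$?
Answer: $12307$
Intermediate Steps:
$U{\left(Z \right)} = 96 + 2 Z^{2}$ ($U{\left(Z \right)} = \left(Z^{2} + Z^{2}\right) + 96 = 2 Z^{2} + 96 = 96 + 2 Z^{2}$)
$\left(-27315 + 27668\right) + U{\left(D{\left(-7,11 \right)} \right)} = \left(-27315 + 27668\right) + \left(96 + 2 \left(\left(-7\right) 11\right)^{2}\right) = 353 + \left(96 + 2 \left(-77\right)^{2}\right) = 353 + \left(96 + 2 \cdot 5929\right) = 353 + \left(96 + 11858\right) = 353 + 11954 = 12307$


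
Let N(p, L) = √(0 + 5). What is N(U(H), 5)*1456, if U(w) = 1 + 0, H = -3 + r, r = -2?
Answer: 1456*√5 ≈ 3255.7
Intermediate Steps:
H = -5 (H = -3 - 2 = -5)
U(w) = 1
N(p, L) = √5
N(U(H), 5)*1456 = √5*1456 = 1456*√5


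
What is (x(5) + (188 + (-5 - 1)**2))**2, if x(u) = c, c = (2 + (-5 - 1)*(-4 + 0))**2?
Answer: 810000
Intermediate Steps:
c = 676 (c = (2 - 6*(-4))**2 = (2 + 24)**2 = 26**2 = 676)
x(u) = 676
(x(5) + (188 + (-5 - 1)**2))**2 = (676 + (188 + (-5 - 1)**2))**2 = (676 + (188 + (-6)**2))**2 = (676 + (188 + 36))**2 = (676 + 224)**2 = 900**2 = 810000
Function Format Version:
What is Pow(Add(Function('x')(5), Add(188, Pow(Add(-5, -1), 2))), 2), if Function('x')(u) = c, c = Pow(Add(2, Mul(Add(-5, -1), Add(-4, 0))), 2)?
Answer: 810000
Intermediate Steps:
c = 676 (c = Pow(Add(2, Mul(-6, -4)), 2) = Pow(Add(2, 24), 2) = Pow(26, 2) = 676)
Function('x')(u) = 676
Pow(Add(Function('x')(5), Add(188, Pow(Add(-5, -1), 2))), 2) = Pow(Add(676, Add(188, Pow(Add(-5, -1), 2))), 2) = Pow(Add(676, Add(188, Pow(-6, 2))), 2) = Pow(Add(676, Add(188, 36)), 2) = Pow(Add(676, 224), 2) = Pow(900, 2) = 810000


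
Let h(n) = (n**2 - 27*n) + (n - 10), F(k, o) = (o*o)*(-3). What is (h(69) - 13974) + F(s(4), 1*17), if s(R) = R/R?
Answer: -11884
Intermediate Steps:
s(R) = 1
F(k, o) = -3*o**2 (F(k, o) = o**2*(-3) = -3*o**2)
h(n) = -10 + n**2 - 26*n (h(n) = (n**2 - 27*n) + (-10 + n) = -10 + n**2 - 26*n)
(h(69) - 13974) + F(s(4), 1*17) = ((-10 + 69**2 - 26*69) - 13974) - 3*(1*17)**2 = ((-10 + 4761 - 1794) - 13974) - 3*17**2 = (2957 - 13974) - 3*289 = -11017 - 867 = -11884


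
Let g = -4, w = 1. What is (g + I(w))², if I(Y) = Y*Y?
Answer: 9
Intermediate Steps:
I(Y) = Y²
(g + I(w))² = (-4 + 1²)² = (-4 + 1)² = (-3)² = 9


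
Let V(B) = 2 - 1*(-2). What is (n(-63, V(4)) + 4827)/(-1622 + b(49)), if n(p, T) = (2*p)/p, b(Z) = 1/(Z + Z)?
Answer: -473242/158955 ≈ -2.9772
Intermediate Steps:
V(B) = 4 (V(B) = 2 + 2 = 4)
b(Z) = 1/(2*Z)
n(p, T) = 2
(n(-63, V(4)) + 4827)/(-1622 + b(49)) = (2 + 4827)/(-1622 + (½)/49) = 4829/(-1622 + (½)*(1/49)) = 4829/(-1622 + 1/98) = 4829/(-158955/98) = 4829*(-98/158955) = -473242/158955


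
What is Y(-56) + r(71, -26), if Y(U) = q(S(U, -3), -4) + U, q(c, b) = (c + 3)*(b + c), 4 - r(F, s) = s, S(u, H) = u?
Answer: 3154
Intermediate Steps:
r(F, s) = 4 - s
q(c, b) = (3 + c)*(b + c)
Y(U) = -12 + U**2 (Y(U) = (U**2 + 3*(-4) + 3*U - 4*U) + U = (U**2 - 12 + 3*U - 4*U) + U = (-12 + U**2 - U) + U = -12 + U**2)
Y(-56) + r(71, -26) = (-12 + (-56)**2) + (4 - 1*(-26)) = (-12 + 3136) + (4 + 26) = 3124 + 30 = 3154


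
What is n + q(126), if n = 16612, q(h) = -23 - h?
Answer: 16463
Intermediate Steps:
n + q(126) = 16612 + (-23 - 1*126) = 16612 + (-23 - 126) = 16612 - 149 = 16463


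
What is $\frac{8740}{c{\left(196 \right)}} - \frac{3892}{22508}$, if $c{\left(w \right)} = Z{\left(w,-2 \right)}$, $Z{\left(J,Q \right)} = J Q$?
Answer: $- \frac{12390349}{551446} \approx -22.469$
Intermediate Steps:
$c{\left(w \right)} = - 2 w$ ($c{\left(w \right)} = w \left(-2\right) = - 2 w$)
$\frac{8740}{c{\left(196 \right)}} - \frac{3892}{22508} = \frac{8740}{\left(-2\right) 196} - \frac{3892}{22508} = \frac{8740}{-392} - \frac{973}{5627} = 8740 \left(- \frac{1}{392}\right) - \frac{973}{5627} = - \frac{2185}{98} - \frac{973}{5627} = - \frac{12390349}{551446}$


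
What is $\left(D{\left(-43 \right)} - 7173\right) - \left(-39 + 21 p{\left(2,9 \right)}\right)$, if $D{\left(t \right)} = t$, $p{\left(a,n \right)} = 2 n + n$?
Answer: $-7744$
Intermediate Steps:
$p{\left(a,n \right)} = 3 n$
$\left(D{\left(-43 \right)} - 7173\right) - \left(-39 + 21 p{\left(2,9 \right)}\right) = \left(-43 - 7173\right) + \left(39 - 21 \cdot 3 \cdot 9\right) = -7216 + \left(39 - 567\right) = -7216 - 528 = -7744$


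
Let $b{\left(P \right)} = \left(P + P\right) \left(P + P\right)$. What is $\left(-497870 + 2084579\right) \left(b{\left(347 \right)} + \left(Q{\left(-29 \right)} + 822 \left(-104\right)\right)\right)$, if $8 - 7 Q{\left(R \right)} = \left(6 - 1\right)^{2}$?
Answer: $\frac{4399974204471}{7} \approx 6.2857 \cdot 10^{11}$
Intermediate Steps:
$Q{\left(R \right)} = - \frac{17}{7}$ ($Q{\left(R \right)} = \frac{8}{7} - \frac{\left(6 - 1\right)^{2}}{7} = \frac{8}{7} - \frac{5^{2}}{7} = \frac{8}{7} - \frac{25}{7} = - \frac{17}{7}$)
$b{\left(P \right)} = 4 P^{2}$ ($b{\left(P \right)} = 2 P 2 P = 4 P^{2}$)
$\left(-497870 + 2084579\right) \left(b{\left(347 \right)} + \left(Q{\left(-29 \right)} + 822 \left(-104\right)\right)\right) = \left(-497870 + 2084579\right) \left(4 \cdot 347^{2} + \left(- \frac{17}{7} + 822 \left(-104\right)\right)\right) = 1586709 \left(4 \cdot 120409 - \frac{598433}{7}\right) = 1586709 \left(481636 - \frac{598433}{7}\right) = 1586709 \cdot \frac{2773019}{7} = \frac{4399974204471}{7}$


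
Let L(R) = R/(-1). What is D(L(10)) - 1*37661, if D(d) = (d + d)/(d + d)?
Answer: -37660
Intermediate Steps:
L(R) = -R (L(R) = R*(-1) = -R)
D(d) = 1 (D(d) = (2*d)/((2*d)) = (2*d)*(1/(2*d)) = 1)
D(L(10)) - 1*37661 = 1 - 1*37661 = 1 - 37661 = -37660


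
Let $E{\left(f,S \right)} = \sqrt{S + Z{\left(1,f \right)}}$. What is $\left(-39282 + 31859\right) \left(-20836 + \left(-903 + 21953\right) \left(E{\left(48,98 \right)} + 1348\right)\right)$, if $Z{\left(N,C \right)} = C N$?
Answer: $-210475928572 - 156254150 \sqrt{146} \approx -2.1236 \cdot 10^{11}$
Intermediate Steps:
$E{\left(f,S \right)} = \sqrt{S + f}$ ($E{\left(f,S \right)} = \sqrt{S + f 1} = \sqrt{S + f}$)
$\left(-39282 + 31859\right) \left(-20836 + \left(-903 + 21953\right) \left(E{\left(48,98 \right)} + 1348\right)\right) = \left(-39282 + 31859\right) \left(-20836 + \left(-903 + 21953\right) \left(\sqrt{98 + 48} + 1348\right)\right) = - 7423 \left(-20836 + 21050 \left(\sqrt{146} + 1348\right)\right) = - 7423 \left(-20836 + 21050 \left(1348 + \sqrt{146}\right)\right) = - 7423 \left(-20836 + \left(28375400 + 21050 \sqrt{146}\right)\right) = - 7423 \left(28354564 + 21050 \sqrt{146}\right) = -210475928572 - 156254150 \sqrt{146}$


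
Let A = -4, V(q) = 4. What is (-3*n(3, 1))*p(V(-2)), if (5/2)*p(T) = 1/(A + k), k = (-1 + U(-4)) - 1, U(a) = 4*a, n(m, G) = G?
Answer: 3/55 ≈ 0.054545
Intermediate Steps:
k = -18 (k = (-1 + 4*(-4)) - 1 = (-1 - 16) - 1 = -17 - 1 = -18)
p(T) = -1/55 (p(T) = 2/(5*(-4 - 18)) = (2/5)/(-22) = (2/5)*(-1/22) = -1/55)
(-3*n(3, 1))*p(V(-2)) = -3*1*(-1/55) = -3*(-1/55) = 3/55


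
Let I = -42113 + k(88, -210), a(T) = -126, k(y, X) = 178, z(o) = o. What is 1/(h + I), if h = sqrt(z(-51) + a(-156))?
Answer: -41935/1758544402 - I*sqrt(177)/1758544402 ≈ -2.3846e-5 - 7.5654e-9*I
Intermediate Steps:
h = I*sqrt(177) (h = sqrt(-51 - 126) = sqrt(-177) = I*sqrt(177) ≈ 13.304*I)
I = -41935 (I = -42113 + 178 = -41935)
1/(h + I) = 1/(I*sqrt(177) - 41935) = 1/(-41935 + I*sqrt(177))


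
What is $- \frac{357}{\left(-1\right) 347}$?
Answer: $\frac{357}{347} \approx 1.0288$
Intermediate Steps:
$- \frac{357}{\left(-1\right) 347} = - \frac{357}{-347} = \left(-357\right) \left(- \frac{1}{347}\right) = \frac{357}{347}$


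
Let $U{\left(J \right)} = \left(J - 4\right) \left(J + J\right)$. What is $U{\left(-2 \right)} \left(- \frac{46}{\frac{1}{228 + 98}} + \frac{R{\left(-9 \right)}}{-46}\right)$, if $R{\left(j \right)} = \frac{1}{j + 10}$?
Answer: $- \frac{8277804}{23} \approx -3.599 \cdot 10^{5}$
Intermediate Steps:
$R{\left(j \right)} = \frac{1}{10 + j}$
$U{\left(J \right)} = 2 J \left(-4 + J\right)$ ($U{\left(J \right)} = \left(-4 + J\right) 2 J = 2 J \left(-4 + J\right)$)
$U{\left(-2 \right)} \left(- \frac{46}{\frac{1}{228 + 98}} + \frac{R{\left(-9 \right)}}{-46}\right) = 2 \left(-2\right) \left(-4 - 2\right) \left(- \frac{46}{\frac{1}{228 + 98}} + \frac{1}{\left(10 - 9\right) \left(-46\right)}\right) = 2 \left(-2\right) \left(-6\right) \left(- \frac{46}{\frac{1}{326}} + 1^{-1} \left(- \frac{1}{46}\right)\right) = 24 \left(- 46 \frac{1}{\frac{1}{326}} + 1 \left(- \frac{1}{46}\right)\right) = 24 \left(\left(-46\right) 326 - \frac{1}{46}\right) = 24 \left(-14996 - \frac{1}{46}\right) = 24 \left(- \frac{689817}{46}\right) = - \frac{8277804}{23}$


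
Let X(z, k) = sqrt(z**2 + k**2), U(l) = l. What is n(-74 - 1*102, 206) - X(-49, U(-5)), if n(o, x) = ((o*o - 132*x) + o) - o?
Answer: 3784 - sqrt(2426) ≈ 3734.7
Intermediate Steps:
X(z, k) = sqrt(k**2 + z**2)
n(o, x) = o**2 - 132*x (n(o, x) = ((o**2 - 132*x) + o) - o = (o + o**2 - 132*x) - o = o**2 - 132*x)
n(-74 - 1*102, 206) - X(-49, U(-5)) = ((-74 - 1*102)**2 - 132*206) - sqrt((-5)**2 + (-49)**2) = ((-74 - 102)**2 - 27192) - sqrt(25 + 2401) = ((-176)**2 - 27192) - sqrt(2426) = (30976 - 27192) - sqrt(2426) = 3784 - sqrt(2426)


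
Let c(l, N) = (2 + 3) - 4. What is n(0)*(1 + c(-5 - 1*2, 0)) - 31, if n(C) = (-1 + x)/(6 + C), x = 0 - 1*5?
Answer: -33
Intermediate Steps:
c(l, N) = 1 (c(l, N) = 5 - 4 = 1)
x = -5 (x = 0 - 5 = -5)
n(C) = -6/(6 + C) (n(C) = (-1 - 5)/(6 + C) = -6/(6 + C))
n(0)*(1 + c(-5 - 1*2, 0)) - 31 = (-6/(6 + 0))*(1 + 1) - 31 = -6/6*2 - 31 = -6*⅙*2 - 31 = -1*2 - 31 = -2 - 31 = -33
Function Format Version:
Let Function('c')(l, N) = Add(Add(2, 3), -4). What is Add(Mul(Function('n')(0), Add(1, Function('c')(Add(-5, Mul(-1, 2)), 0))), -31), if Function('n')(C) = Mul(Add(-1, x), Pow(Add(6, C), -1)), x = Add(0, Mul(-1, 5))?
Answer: -33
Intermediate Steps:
Function('c')(l, N) = 1 (Function('c')(l, N) = Add(5, -4) = 1)
x = -5 (x = Add(0, -5) = -5)
Function('n')(C) = Mul(-6, Pow(Add(6, C), -1)) (Function('n')(C) = Mul(Add(-1, -5), Pow(Add(6, C), -1)) = Mul(-6, Pow(Add(6, C), -1)))
Add(Mul(Function('n')(0), Add(1, Function('c')(Add(-5, Mul(-1, 2)), 0))), -31) = Add(Mul(Mul(-6, Pow(Add(6, 0), -1)), Add(1, 1)), -31) = Add(Mul(Mul(-6, Pow(6, -1)), 2), -31) = Add(Mul(Mul(-6, Rational(1, 6)), 2), -31) = Add(Mul(-1, 2), -31) = Add(-2, -31) = -33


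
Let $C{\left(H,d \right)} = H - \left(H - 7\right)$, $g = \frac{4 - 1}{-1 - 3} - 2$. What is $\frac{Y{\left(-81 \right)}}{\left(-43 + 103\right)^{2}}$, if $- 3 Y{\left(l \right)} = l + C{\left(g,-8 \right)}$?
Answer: $\frac{37}{5400} \approx 0.0068519$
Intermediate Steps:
$g = - \frac{11}{4}$ ($g = \frac{3}{-4} - 2 = 3 \left(- \frac{1}{4}\right) - 2 = - \frac{3}{4} - 2 = - \frac{11}{4} \approx -2.75$)
$C{\left(H,d \right)} = 7$ ($C{\left(H,d \right)} = H - \left(-7 + H\right) = 7$)
$Y{\left(l \right)} = - \frac{7}{3} - \frac{l}{3}$ ($Y{\left(l \right)} = - \frac{l + 7}{3} = - \frac{7 + l}{3} = - \frac{7}{3} - \frac{l}{3}$)
$\frac{Y{\left(-81 \right)}}{\left(-43 + 103\right)^{2}} = \frac{- \frac{7}{3} - -27}{\left(-43 + 103\right)^{2}} = \frac{- \frac{7}{3} + 27}{60^{2}} = \frac{74}{3 \cdot 3600} = \frac{74}{3} \cdot \frac{1}{3600} = \frac{37}{5400}$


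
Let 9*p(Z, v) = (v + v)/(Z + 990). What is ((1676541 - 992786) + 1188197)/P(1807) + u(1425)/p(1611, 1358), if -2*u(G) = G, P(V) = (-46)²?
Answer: -15104178609/2873528 ≈ -5256.3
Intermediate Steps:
P(V) = 2116
u(G) = -G/2
p(Z, v) = 2*v/(9*(990 + Z)) (p(Z, v) = ((v + v)/(Z + 990))/9 = ((2*v)/(990 + Z))/9 = (2*v/(990 + Z))/9 = 2*v/(9*(990 + Z)))
((1676541 - 992786) + 1188197)/P(1807) + u(1425)/p(1611, 1358) = ((1676541 - 992786) + 1188197)/2116 + (-½*1425)/(((2/9)*1358/(990 + 1611))) = (683755 + 1188197)*(1/2116) - 1425/(2*((2/9)*1358/2601)) = 1871952*(1/2116) - 1425/(2*((2/9)*1358*(1/2601))) = 467988/529 - 1425/(2*2716/23409) = 467988/529 - 1425/2*23409/2716 = 467988/529 - 33357825/5432 = -15104178609/2873528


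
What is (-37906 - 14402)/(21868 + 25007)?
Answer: -17436/15625 ≈ -1.1159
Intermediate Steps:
(-37906 - 14402)/(21868 + 25007) = -52308/46875 = -52308*1/46875 = -17436/15625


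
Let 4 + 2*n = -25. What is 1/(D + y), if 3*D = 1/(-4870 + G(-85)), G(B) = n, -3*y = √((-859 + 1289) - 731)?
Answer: -58614/28725441665 + 286300083*I*√301/28725441665 ≈ -2.0405e-6 + 0.17292*I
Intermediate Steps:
y = -I*√301/3 (y = -√((-859 + 1289) - 731)/3 = -√(430 - 731)/3 = -I*√301/3 ≈ -5.7831*I)
n = -29/2 (n = -2 + (½)*(-25) = -2 - 25/2 = -29/2 ≈ -14.500)
G(B) = -29/2
D = -2/29307 (D = 1/(3*(-4870 - 29/2)) = 1/(3*(-9769/2)) = (⅓)*(-2/9769) = -2/29307 ≈ -6.8243e-5)
1/(D + y) = 1/(-2/29307 - I*√301/3)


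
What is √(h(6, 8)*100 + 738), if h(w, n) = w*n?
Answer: √5538 ≈ 74.418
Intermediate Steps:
h(w, n) = n*w
√(h(6, 8)*100 + 738) = √((8*6)*100 + 738) = √(48*100 + 738) = √(4800 + 738) = √5538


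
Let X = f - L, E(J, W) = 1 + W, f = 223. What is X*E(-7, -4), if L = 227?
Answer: 12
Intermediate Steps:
X = -4 (X = 223 - 1*227 = 223 - 227 = -4)
X*E(-7, -4) = -4*(1 - 4) = -4*(-3) = 12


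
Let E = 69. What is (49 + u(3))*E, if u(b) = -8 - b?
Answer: 2622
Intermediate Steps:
(49 + u(3))*E = (49 + (-8 - 1*3))*69 = (49 + (-8 - 3))*69 = (49 - 11)*69 = 38*69 = 2622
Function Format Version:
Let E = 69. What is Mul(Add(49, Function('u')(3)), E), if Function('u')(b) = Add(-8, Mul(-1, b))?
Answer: 2622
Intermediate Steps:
Mul(Add(49, Function('u')(3)), E) = Mul(Add(49, Add(-8, Mul(-1, 3))), 69) = Mul(Add(49, Add(-8, -3)), 69) = Mul(Add(49, -11), 69) = Mul(38, 69) = 2622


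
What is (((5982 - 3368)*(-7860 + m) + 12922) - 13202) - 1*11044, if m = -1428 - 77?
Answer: -24491434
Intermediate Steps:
m = -1505
(((5982 - 3368)*(-7860 + m) + 12922) - 13202) - 1*11044 = (((5982 - 3368)*(-7860 - 1505) + 12922) - 13202) - 1*11044 = ((2614*(-9365) + 12922) - 13202) - 11044 = ((-24480110 + 12922) - 13202) - 11044 = (-24467188 - 13202) - 11044 = -24480390 - 11044 = -24491434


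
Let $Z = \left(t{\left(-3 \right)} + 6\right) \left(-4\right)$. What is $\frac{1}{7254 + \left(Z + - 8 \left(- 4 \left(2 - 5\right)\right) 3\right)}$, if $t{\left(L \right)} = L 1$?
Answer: $\frac{1}{6954} \approx 0.0001438$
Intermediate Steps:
$t{\left(L \right)} = L$
$Z = -12$ ($Z = \left(-3 + 6\right) \left(-4\right) = 3 \left(-4\right) = -12$)
$\frac{1}{7254 + \left(Z + - 8 \left(- 4 \left(2 - 5\right)\right) 3\right)} = \frac{1}{7254 + \left(-12 + - 8 \left(- 4 \left(2 - 5\right)\right) 3\right)} = \frac{1}{7254 + \left(-12 + - 8 \left(\left(-4\right) \left(-3\right)\right) 3\right)} = \frac{1}{7254 + \left(-12 + \left(-8\right) 12 \cdot 3\right)} = \frac{1}{7254 - 300} = \frac{1}{6954}$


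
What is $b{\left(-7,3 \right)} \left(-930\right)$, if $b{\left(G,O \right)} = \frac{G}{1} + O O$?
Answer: $-1860$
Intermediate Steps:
$b{\left(G,O \right)} = G + O^{2}$ ($b{\left(G,O \right)} = 1 G + O^{2} = G + O^{2}$)
$b{\left(-7,3 \right)} \left(-930\right) = \left(-7 + 3^{2}\right) \left(-930\right) = \left(-7 + 9\right) \left(-930\right) = 2 \left(-930\right) = -1860$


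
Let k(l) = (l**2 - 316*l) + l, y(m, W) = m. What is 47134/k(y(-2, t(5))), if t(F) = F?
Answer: 23567/317 ≈ 74.344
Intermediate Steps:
k(l) = l**2 - 315*l
47134/k(y(-2, t(5))) = 47134/((-2*(-315 - 2))) = 47134/((-2*(-317))) = 47134/634 = 47134*(1/634) = 23567/317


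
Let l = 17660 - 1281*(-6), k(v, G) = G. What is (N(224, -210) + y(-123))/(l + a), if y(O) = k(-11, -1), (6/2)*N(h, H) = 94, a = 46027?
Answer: 91/214119 ≈ 0.00042500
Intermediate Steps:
N(h, H) = 94/3 (N(h, H) = (⅓)*94 = 94/3)
y(O) = -1
l = 25346 (l = 17660 - 1*(-7686) = 17660 + 7686 = 25346)
(N(224, -210) + y(-123))/(l + a) = (94/3 - 1)/(25346 + 46027) = (91/3)/71373 = (91/3)*(1/71373) = 91/214119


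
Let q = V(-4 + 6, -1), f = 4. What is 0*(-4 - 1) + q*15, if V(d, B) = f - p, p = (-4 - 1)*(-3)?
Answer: -165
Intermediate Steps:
p = 15 (p = -5*(-3) = 15)
V(d, B) = -11 (V(d, B) = 4 - 1*15 = 4 - 15 = -11)
q = -11
0*(-4 - 1) + q*15 = 0*(-4 - 1) - 11*15 = 0*(-5) - 165 = 0 - 165 = -165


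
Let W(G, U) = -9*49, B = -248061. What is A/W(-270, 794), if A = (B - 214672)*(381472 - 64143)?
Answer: 146838600157/441 ≈ 3.3297e+8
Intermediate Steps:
W(G, U) = -441
A = -146838600157 (A = (-248061 - 214672)*(381472 - 64143) = -462733*317329 = -146838600157)
A/W(-270, 794) = -146838600157/(-441) = -146838600157*(-1/441) = 146838600157/441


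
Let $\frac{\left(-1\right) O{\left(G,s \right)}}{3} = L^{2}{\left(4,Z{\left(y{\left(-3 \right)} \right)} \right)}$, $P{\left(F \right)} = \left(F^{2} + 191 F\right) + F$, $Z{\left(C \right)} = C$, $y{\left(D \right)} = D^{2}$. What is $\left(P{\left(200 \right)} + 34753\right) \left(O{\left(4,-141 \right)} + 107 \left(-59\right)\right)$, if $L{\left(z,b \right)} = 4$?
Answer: $-719766233$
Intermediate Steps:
$P{\left(F \right)} = F^{2} + 192 F$
$O{\left(G,s \right)} = -48$ ($O{\left(G,s \right)} = - 3 \cdot 4^{2} = \left(-3\right) 16 = -48$)
$\left(P{\left(200 \right)} + 34753\right) \left(O{\left(4,-141 \right)} + 107 \left(-59\right)\right) = \left(200 \left(192 + 200\right) + 34753\right) \left(-48 + 107 \left(-59\right)\right) = \left(200 \cdot 392 + 34753\right) \left(-48 - 6313\right) = \left(78400 + 34753\right) \left(-6361\right) = 113153 \left(-6361\right) = -719766233$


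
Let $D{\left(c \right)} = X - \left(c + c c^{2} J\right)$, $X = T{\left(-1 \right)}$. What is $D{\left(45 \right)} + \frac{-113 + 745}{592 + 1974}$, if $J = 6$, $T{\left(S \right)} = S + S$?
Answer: $- \frac{701540235}{1283} \approx -5.468 \cdot 10^{5}$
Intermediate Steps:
$T{\left(S \right)} = 2 S$
$X = -2$ ($X = 2 \left(-1\right) = -2$)
$D{\left(c \right)} = -2 - c - 6 c^{3}$ ($D{\left(c \right)} = -2 - \left(c + c c^{2} \cdot 6\right) = -2 - \left(c + c^{3} \cdot 6\right) = -2 - \left(c + 6 c^{3}\right) = -2 - c - 6 c^{3}$)
$D{\left(45 \right)} + \frac{-113 + 745}{592 + 1974} = \left(-2 - 45 - 6 \cdot 45^{3}\right) + \frac{-113 + 745}{592 + 1974} = \left(-2 - 45 - 546750\right) + \frac{632}{2566} = \left(-2 - 45 - 546750\right) + 632 \cdot \frac{1}{2566} = -546797 + \frac{316}{1283} = - \frac{701540235}{1283}$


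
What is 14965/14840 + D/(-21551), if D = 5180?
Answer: 49127903/63963368 ≈ 0.76806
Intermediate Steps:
14965/14840 + D/(-21551) = 14965/14840 + 5180/(-21551) = 14965*(1/14840) + 5180*(-1/21551) = 2993/2968 - 5180/21551 = 49127903/63963368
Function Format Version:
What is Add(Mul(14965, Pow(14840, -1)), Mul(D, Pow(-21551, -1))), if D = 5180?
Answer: Rational(49127903, 63963368) ≈ 0.76806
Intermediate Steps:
Add(Mul(14965, Pow(14840, -1)), Mul(D, Pow(-21551, -1))) = Add(Mul(14965, Pow(14840, -1)), Mul(5180, Pow(-21551, -1))) = Add(Mul(14965, Rational(1, 14840)), Mul(5180, Rational(-1, 21551))) = Add(Rational(2993, 2968), Rational(-5180, 21551)) = Rational(49127903, 63963368)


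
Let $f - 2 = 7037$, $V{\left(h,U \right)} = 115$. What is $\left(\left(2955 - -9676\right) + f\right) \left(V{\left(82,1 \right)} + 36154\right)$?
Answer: $713411230$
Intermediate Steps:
$f = 7039$ ($f = 2 + 7037 = 7039$)
$\left(\left(2955 - -9676\right) + f\right) \left(V{\left(82,1 \right)} + 36154\right) = \left(\left(2955 - -9676\right) + 7039\right) \left(115 + 36154\right) = \left(\left(2955 + 9676\right) + 7039\right) 36269 = \left(12631 + 7039\right) 36269 = 19670 \cdot 36269 = 713411230$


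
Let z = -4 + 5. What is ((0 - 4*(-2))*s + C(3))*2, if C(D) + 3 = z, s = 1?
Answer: 12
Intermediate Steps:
z = 1
C(D) = -2 (C(D) = -3 + 1 = -2)
((0 - 4*(-2))*s + C(3))*2 = ((0 - 4*(-2))*1 - 2)*2 = ((0 + 8)*1 - 2)*2 = (8*1 - 2)*2 = (8 - 2)*2 = 6*2 = 12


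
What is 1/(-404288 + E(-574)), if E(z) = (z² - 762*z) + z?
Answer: 1/362002 ≈ 2.7624e-6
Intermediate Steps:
E(z) = z² - 761*z
1/(-404288 + E(-574)) = 1/(-404288 - 574*(-761 - 574)) = 1/(-404288 - 574*(-1335)) = 1/(-404288 + 766290) = 1/362002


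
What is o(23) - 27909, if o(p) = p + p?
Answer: -27863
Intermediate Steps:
o(p) = 2*p
o(23) - 27909 = 2*23 - 27909 = 46 - 27909 = -27863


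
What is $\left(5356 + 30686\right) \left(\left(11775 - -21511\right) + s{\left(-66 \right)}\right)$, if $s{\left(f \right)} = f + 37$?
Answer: $1198648794$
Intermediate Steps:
$s{\left(f \right)} = 37 + f$
$\left(5356 + 30686\right) \left(\left(11775 - -21511\right) + s{\left(-66 \right)}\right) = \left(5356 + 30686\right) \left(\left(11775 - -21511\right) + \left(37 - 66\right)\right) = 36042 \left(\left(11775 + 21511\right) - 29\right) = 36042 \left(33286 - 29\right) = 36042 \cdot 33257 = 1198648794$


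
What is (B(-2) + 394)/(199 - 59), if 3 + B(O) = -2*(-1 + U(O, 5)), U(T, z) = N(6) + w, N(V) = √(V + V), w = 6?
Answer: 381/140 - √3/35 ≈ 2.6719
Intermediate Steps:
N(V) = √2*√V (N(V) = √(2*V) = √2*√V)
U(T, z) = 6 + 2*√3 (U(T, z) = √2*√6 + 6 = 2*√3 + 6 = 6 + 2*√3)
B(O) = -13 - 4*√3 (B(O) = -3 - 2*(-1 + (6 + 2*√3)) = -3 - 2*(5 + 2*√3) = -3 + (-10 - 4*√3) = -13 - 4*√3)
(B(-2) + 394)/(199 - 59) = ((-13 - 4*√3) + 394)/(199 - 59) = (381 - 4*√3)/140 = (381 - 4*√3)*(1/140) = 381/140 - √3/35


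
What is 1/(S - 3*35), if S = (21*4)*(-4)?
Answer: -1/441 ≈ -0.0022676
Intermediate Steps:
S = -336 (S = 84*(-4) = -336)
1/(S - 3*35) = 1/(-336 - 3*35) = 1/(-336 - 105) = 1/(-441) = -1/441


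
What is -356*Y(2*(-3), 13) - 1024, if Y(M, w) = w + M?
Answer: -3516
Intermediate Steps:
Y(M, w) = M + w
-356*Y(2*(-3), 13) - 1024 = -356*(2*(-3) + 13) - 1024 = -356*(-6 + 13) - 1024 = -356*7 - 1024 = -2492 - 1024 = -3516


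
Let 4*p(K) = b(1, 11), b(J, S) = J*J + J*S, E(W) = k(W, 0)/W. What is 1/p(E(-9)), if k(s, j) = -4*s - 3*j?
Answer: ⅓ ≈ 0.33333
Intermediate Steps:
E(W) = -4 (E(W) = (-4*W - 3*0)/W = (-4*W + 0)/W = (-4*W)/W = -4)
b(J, S) = J² + J*S
p(K) = 3 (p(K) = (1*(1 + 11))/4 = (1*12)/4 = (¼)*12 = 3)
1/p(E(-9)) = 1/3 = ⅓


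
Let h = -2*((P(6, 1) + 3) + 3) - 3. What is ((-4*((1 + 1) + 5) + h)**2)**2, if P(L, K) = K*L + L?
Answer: 20151121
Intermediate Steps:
P(L, K) = L + K*L
h = -39 (h = -2*((6*(1 + 1) + 3) + 3) - 3 = -2*((6*2 + 3) + 3) - 3 = -2*((12 + 3) + 3) - 3 = -2*(15 + 3) - 3 = -2*18 - 3 = -36 - 3 = -39)
((-4*((1 + 1) + 5) + h)**2)**2 = ((-4*((1 + 1) + 5) - 39)**2)**2 = ((-4*(2 + 5) - 39)**2)**2 = ((-4*7 - 39)**2)**2 = ((-28 - 39)**2)**2 = ((-67)**2)**2 = 4489**2 = 20151121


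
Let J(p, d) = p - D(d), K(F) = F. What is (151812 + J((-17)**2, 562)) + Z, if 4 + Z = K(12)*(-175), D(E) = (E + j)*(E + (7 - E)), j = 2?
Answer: 146049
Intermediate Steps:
D(E) = 14 + 7*E (D(E) = (E + 2)*(E + (7 - E)) = (2 + E)*7 = 14 + 7*E)
J(p, d) = -14 + p - 7*d (J(p, d) = p - (14 + 7*d) = p + (-14 - 7*d) = -14 + p - 7*d)
Z = -2104 (Z = -4 + 12*(-175) = -4 - 2100 = -2104)
(151812 + J((-17)**2, 562)) + Z = (151812 + (-14 + (-17)**2 - 7*562)) - 2104 = (151812 + (-14 + 289 - 3934)) - 2104 = (151812 - 3659) - 2104 = 148153 - 2104 = 146049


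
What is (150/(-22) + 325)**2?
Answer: 12250000/121 ≈ 1.0124e+5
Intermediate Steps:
(150/(-22) + 325)**2 = (150*(-1/22) + 325)**2 = (-75/11 + 325)**2 = (3500/11)**2 = 12250000/121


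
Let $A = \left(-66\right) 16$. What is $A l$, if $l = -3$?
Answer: $3168$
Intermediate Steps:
$A = -1056$
$A l = \left(-1056\right) \left(-3\right) = 3168$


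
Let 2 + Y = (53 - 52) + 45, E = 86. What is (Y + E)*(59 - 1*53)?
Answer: 780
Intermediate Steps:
Y = 44 (Y = -2 + ((53 - 52) + 45) = -2 + (1 + 45) = -2 + 46 = 44)
(Y + E)*(59 - 1*53) = (44 + 86)*(59 - 1*53) = 130*(59 - 53) = 130*6 = 780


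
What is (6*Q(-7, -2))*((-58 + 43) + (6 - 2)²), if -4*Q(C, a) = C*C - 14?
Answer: -105/2 ≈ -52.500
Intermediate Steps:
Q(C, a) = 7/2 - C²/4 (Q(C, a) = -(C*C - 14)/4 = -(C² - 14)/4 = -(-14 + C²)/4 = 7/2 - C²/4)
(6*Q(-7, -2))*((-58 + 43) + (6 - 2)²) = (6*(7/2 - ¼*(-7)²))*((-58 + 43) + (6 - 2)²) = (6*(7/2 - ¼*49))*(-15 + 4²) = (6*(7/2 - 49/4))*(-15 + 16) = (6*(-35/4))*1 = -105/2*1 = -105/2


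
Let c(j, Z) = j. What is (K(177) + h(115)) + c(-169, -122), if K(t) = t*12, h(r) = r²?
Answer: 15180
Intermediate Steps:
K(t) = 12*t
(K(177) + h(115)) + c(-169, -122) = (12*177 + 115²) - 169 = (2124 + 13225) - 169 = 15349 - 169 = 15180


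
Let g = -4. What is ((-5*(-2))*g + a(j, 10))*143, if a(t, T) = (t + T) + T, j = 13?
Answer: -1001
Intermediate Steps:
a(t, T) = t + 2*T (a(t, T) = (T + t) + T = t + 2*T)
((-5*(-2))*g + a(j, 10))*143 = (-5*(-2)*(-4) + (13 + 2*10))*143 = (10*(-4) + (13 + 20))*143 = (-40 + 33)*143 = -7*143 = -1001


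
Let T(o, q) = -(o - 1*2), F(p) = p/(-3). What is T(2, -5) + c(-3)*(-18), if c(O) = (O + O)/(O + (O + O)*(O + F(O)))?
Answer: 12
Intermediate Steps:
F(p) = -p/3 (F(p) = p*(-⅓) = -p/3)
c(O) = 2*O/(O + 4*O²/3) (c(O) = (O + O)/(O + (O + O)*(O - O/3)) = (2*O)/(O + (2*O)*(2*O/3)) = (2*O)/(O + 4*O²/3) = 2*O/(O + 4*O²/3))
T(o, q) = 2 - o (T(o, q) = -(o - 2) = -(-2 + o) = 2 - o)
T(2, -5) + c(-3)*(-18) = (2 - 1*2) + (6/(3 + 4*(-3)))*(-18) = (2 - 2) + (6/(3 - 12))*(-18) = 0 + (6/(-9))*(-18) = 0 + (6*(-⅑))*(-18) = 0 - ⅔*(-18) = 0 + 12 = 12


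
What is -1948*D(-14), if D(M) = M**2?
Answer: -381808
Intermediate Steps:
-1948*D(-14) = -1948*(-14)**2 = -1948*196 = -381808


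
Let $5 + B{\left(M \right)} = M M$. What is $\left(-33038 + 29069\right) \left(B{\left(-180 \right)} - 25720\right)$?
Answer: $-26493075$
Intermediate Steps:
$B{\left(M \right)} = -5 + M^{2}$ ($B{\left(M \right)} = -5 + M M = -5 + M^{2}$)
$\left(-33038 + 29069\right) \left(B{\left(-180 \right)} - 25720\right) = \left(-33038 + 29069\right) \left(\left(-5 + \left(-180\right)^{2}\right) - 25720\right) = - 3969 \left(\left(-5 + 32400\right) - 25720\right) = - 3969 \left(32395 - 25720\right) = \left(-3969\right) 6675 = -26493075$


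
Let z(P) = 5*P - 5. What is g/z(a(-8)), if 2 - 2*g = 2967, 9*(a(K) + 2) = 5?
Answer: 5337/44 ≈ 121.30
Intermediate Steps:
a(K) = -13/9 (a(K) = -2 + (⅑)*5 = -2 + 5/9 = -13/9)
z(P) = -5 + 5*P
g = -2965/2 (g = 1 - ½*2967 = 1 - 2967/2 = -2965/2 ≈ -1482.5)
g/z(a(-8)) = -2965/(2*(-5 + 5*(-13/9))) = -2965/(2*(-5 - 65/9)) = -2965/(2*(-110/9)) = -2965/2*(-9/110) = 5337/44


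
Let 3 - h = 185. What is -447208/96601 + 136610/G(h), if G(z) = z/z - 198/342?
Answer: 125366505963/386404 ≈ 3.2444e+5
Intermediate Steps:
h = -182 (h = 3 - 1*185 = 3 - 185 = -182)
G(z) = 8/19 (G(z) = 1 - 198*1/342 = 1 - 11/19 = 8/19)
-447208/96601 + 136610/G(h) = -447208/96601 + 136610/(8/19) = -447208*1/96601 + 136610*(19/8) = -447208/96601 + 1297795/4 = 125366505963/386404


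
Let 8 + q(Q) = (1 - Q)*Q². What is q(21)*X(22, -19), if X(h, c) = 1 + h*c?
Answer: 3681276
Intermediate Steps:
q(Q) = -8 + Q²*(1 - Q) (q(Q) = -8 + (1 - Q)*Q² = -8 + Q²*(1 - Q))
X(h, c) = 1 + c*h
q(21)*X(22, -19) = (-8 + 21² - 1*21³)*(1 - 19*22) = (-8 + 441 - 1*9261)*(1 - 418) = (-8 + 441 - 9261)*(-417) = -8828*(-417) = 3681276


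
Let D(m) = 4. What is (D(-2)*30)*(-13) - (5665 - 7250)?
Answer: 25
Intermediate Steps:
(D(-2)*30)*(-13) - (5665 - 7250) = (4*30)*(-13) - (5665 - 7250) = 120*(-13) - 1*(-1585) = -1560 + 1585 = 25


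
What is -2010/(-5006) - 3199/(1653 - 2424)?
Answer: 8781952/1929813 ≈ 4.5507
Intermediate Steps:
-2010/(-5006) - 3199/(1653 - 2424) = -2010*(-1/5006) - 3199/(-771) = 1005/2503 - 3199*(-1/771) = 1005/2503 + 3199/771 = 8781952/1929813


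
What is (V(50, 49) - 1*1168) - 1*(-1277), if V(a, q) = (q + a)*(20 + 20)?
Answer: 4069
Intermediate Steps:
V(a, q) = 40*a + 40*q (V(a, q) = (a + q)*40 = 40*a + 40*q)
(V(50, 49) - 1*1168) - 1*(-1277) = ((40*50 + 40*49) - 1*1168) - 1*(-1277) = ((2000 + 1960) - 1168) + 1277 = (3960 - 1168) + 1277 = 2792 + 1277 = 4069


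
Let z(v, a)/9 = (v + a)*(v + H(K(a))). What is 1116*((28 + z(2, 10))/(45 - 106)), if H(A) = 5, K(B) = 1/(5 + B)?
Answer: -874944/61 ≈ -14343.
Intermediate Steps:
z(v, a) = 9*(5 + v)*(a + v) (z(v, a) = 9*((v + a)*(v + 5)) = 9*((a + v)*(5 + v)) = 9*((5 + v)*(a + v)) = 9*(5 + v)*(a + v))
1116*((28 + z(2, 10))/(45 - 106)) = 1116*((28 + (9*2**2 + 45*10 + 45*2 + 9*10*2))/(45 - 106)) = 1116*((28 + (9*4 + 450 + 90 + 180))/(-61)) = 1116*((28 + (36 + 450 + 90 + 180))*(-1/61)) = 1116*((28 + 756)*(-1/61)) = 1116*(784*(-1/61)) = 1116*(-784/61) = -874944/61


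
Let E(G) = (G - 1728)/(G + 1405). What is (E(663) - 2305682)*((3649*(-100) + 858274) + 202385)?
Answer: -3317484278438719/2068 ≈ -1.6042e+12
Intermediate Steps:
E(G) = (-1728 + G)/(1405 + G)
(E(663) - 2305682)*((3649*(-100) + 858274) + 202385) = ((-1728 + 663)/(1405 + 663) - 2305682)*((3649*(-100) + 858274) + 202385) = (-1065/2068 - 2305682)*((-364900 + 858274) + 202385) = ((1/2068)*(-1065) - 2305682)*(493374 + 202385) = (-1065/2068 - 2305682)*695759 = -4768151441/2068*695759 = -3317484278438719/2068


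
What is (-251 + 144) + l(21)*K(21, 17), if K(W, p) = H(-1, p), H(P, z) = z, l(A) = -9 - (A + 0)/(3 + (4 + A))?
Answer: -1091/4 ≈ -272.75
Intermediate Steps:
l(A) = -9 - A/(7 + A)
K(W, p) = p
(-251 + 144) + l(21)*K(21, 17) = (-251 + 144) + ((-63 - 10*21)/(7 + 21))*17 = -107 + ((-63 - 210)/28)*17 = -107 + ((1/28)*(-273))*17 = -107 - 39/4*17 = -107 - 663/4 = -1091/4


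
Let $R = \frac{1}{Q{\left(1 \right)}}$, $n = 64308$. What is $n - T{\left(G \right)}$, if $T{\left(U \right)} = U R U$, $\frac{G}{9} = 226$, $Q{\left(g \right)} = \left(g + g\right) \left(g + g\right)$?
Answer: $-969981$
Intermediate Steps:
$Q{\left(g \right)} = 4 g^{2}$ ($Q{\left(g \right)} = 2 g 2 g = 4 g^{2}$)
$G = 2034$ ($G = 9 \cdot 226 = 2034$)
$R = \frac{1}{4}$ ($R = \frac{1}{4 \cdot 1^{2}} = \frac{1}{4 \cdot 1} = \frac{1}{4} \approx 0.25$)
$T{\left(U \right)} = \frac{U^{2}}{4}$ ($T{\left(U \right)} = U \frac{1}{4} U = \frac{U}{4} U = \frac{U^{2}}{4}$)
$n - T{\left(G \right)} = 64308 - \frac{2034^{2}}{4} = 64308 - \frac{1}{4} \cdot 4137156 = 64308 - 1034289 = -969981$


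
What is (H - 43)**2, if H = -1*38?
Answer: 6561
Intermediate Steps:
H = -38
(H - 43)**2 = (-38 - 43)**2 = (-81)**2 = 6561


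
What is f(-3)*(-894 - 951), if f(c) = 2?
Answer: -3690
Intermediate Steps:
f(-3)*(-894 - 951) = 2*(-894 - 951) = 2*(-1845) = -3690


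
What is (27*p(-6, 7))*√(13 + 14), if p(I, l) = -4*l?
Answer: -2268*√3 ≈ -3928.3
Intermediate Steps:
(27*p(-6, 7))*√(13 + 14) = (27*(-4*7))*√(13 + 14) = (27*(-28))*√27 = -2268*√3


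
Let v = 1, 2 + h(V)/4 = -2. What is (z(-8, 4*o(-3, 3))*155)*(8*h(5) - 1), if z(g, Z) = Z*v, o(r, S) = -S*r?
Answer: -719820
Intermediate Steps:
h(V) = -16 (h(V) = -8 + 4*(-2) = -8 - 8 = -16)
o(r, S) = -S*r
z(g, Z) = Z (z(g, Z) = Z*1 = Z)
(z(-8, 4*o(-3, 3))*155)*(8*h(5) - 1) = ((4*(-1*3*(-3)))*155)*(8*(-16) - 1) = ((4*9)*155)*(-128 - 1) = (36*155)*(-129) = 5580*(-129) = -719820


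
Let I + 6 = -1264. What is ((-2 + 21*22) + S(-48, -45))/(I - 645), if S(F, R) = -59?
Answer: -401/1915 ≈ -0.20940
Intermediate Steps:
I = -1270 (I = -6 - 1264 = -1270)
((-2 + 21*22) + S(-48, -45))/(I - 645) = ((-2 + 21*22) - 59)/(-1270 - 645) = ((-2 + 462) - 59)/(-1915) = (460 - 59)*(-1/1915) = 401*(-1/1915) = -401/1915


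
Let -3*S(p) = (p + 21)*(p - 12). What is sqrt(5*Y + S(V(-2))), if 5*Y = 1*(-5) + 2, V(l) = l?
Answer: sqrt(771)/3 ≈ 9.2556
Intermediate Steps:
S(p) = -(-12 + p)*(21 + p)/3 (S(p) = -(p + 21)*(p - 12)/3 = -(21 + p)*(-12 + p)/3 = -(-12 + p)*(21 + p)/3)
Y = -3/5 (Y = (1*(-5) + 2)/5 = (-5 + 2)/5 = (1/5)*(-3) = -3/5 ≈ -0.60000)
sqrt(5*Y + S(V(-2))) = sqrt(5*(-3/5) + (84 - 3*(-2) - 1/3*(-2)**2)) = sqrt(-3 + (84 + 6 - 1/3*4)) = sqrt(-3 + (84 + 6 - 4/3)) = sqrt(-3 + 266/3) = sqrt(257/3) = sqrt(771)/3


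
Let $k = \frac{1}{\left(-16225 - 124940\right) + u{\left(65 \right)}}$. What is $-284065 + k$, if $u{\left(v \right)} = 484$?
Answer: $- \frac{39962548266}{140681} \approx -2.8407 \cdot 10^{5}$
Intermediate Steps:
$k = - \frac{1}{140681}$ ($k = \frac{1}{\left(-16225 - 124940\right) + 484} = \frac{1}{-141165 + 484} = \frac{1}{-140681} = - \frac{1}{140681} \approx -7.1083 \cdot 10^{-6}$)
$-284065 + k = -284065 - \frac{1}{140681} = - \frac{39962548266}{140681}$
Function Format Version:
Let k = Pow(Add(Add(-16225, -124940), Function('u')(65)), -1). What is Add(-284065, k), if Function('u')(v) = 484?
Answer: Rational(-39962548266, 140681) ≈ -2.8407e+5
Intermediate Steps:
k = Rational(-1, 140681) (k = Pow(Add(Add(-16225, -124940), 484), -1) = Pow(Add(-141165, 484), -1) = Pow(-140681, -1) = Rational(-1, 140681) ≈ -7.1083e-6)
Add(-284065, k) = Add(-284065, Rational(-1, 140681)) = Rational(-39962548266, 140681)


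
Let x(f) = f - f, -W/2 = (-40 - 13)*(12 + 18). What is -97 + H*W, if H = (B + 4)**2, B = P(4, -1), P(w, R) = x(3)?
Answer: 50783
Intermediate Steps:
W = 3180 (W = -2*(-40 - 13)*(12 + 18) = -(-106)*30 = -2*(-1590) = 3180)
x(f) = 0
P(w, R) = 0
B = 0
H = 16 (H = (0 + 4)**2 = 4**2 = 16)
-97 + H*W = -97 + 16*3180 = -97 + 50880 = 50783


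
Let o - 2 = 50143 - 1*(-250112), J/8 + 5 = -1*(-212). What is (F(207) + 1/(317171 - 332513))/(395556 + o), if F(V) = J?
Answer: 25406351/10675163046 ≈ 0.0023800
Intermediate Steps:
J = 1656 (J = -40 + 8*(-1*(-212)) = -40 + 8*212 = -40 + 1696 = 1656)
F(V) = 1656
o = 300257 (o = 2 + (50143 - 1*(-250112)) = 2 + (50143 + 250112) = 2 + 300255 = 300257)
(F(207) + 1/(317171 - 332513))/(395556 + o) = (1656 + 1/(317171 - 332513))/(395556 + 300257) = (1656 + 1/(-15342))/695813 = (1656 - 1/15342)*(1/695813) = (25406351/15342)*(1/695813) = 25406351/10675163046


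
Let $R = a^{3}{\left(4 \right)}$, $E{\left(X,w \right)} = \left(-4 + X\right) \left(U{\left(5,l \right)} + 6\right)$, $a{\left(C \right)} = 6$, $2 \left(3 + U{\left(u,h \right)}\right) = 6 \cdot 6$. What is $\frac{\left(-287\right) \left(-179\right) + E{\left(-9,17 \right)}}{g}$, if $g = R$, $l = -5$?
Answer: $\frac{12775}{54} \approx 236.57$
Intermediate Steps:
$U{\left(u,h \right)} = 15$ ($U{\left(u,h \right)} = -3 + \frac{6 \cdot 6}{2} = -3 + \frac{1}{2} \cdot 36 = -3 + 18 = 15$)
$E{\left(X,w \right)} = -84 + 21 X$ ($E{\left(X,w \right)} = \left(-4 + X\right) \left(15 + 6\right) = \left(-4 + X\right) 21 = -84 + 21 X$)
$R = 216$ ($R = 6^{3} = 216$)
$g = 216$
$\frac{\left(-287\right) \left(-179\right) + E{\left(-9,17 \right)}}{g} = \frac{\left(-287\right) \left(-179\right) + \left(-84 + 21 \left(-9\right)\right)}{216} = \left(51373 - 273\right) \frac{1}{216} = 51100 \cdot \frac{1}{216} = \frac{12775}{54}$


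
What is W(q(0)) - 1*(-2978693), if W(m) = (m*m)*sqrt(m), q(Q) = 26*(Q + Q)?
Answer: 2978693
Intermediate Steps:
q(Q) = 52*Q (q(Q) = 26*(2*Q) = 52*Q)
W(m) = m**(5/2) (W(m) = m**2*sqrt(m) = m**(5/2))
W(q(0)) - 1*(-2978693) = (52*0)**(5/2) - 1*(-2978693) = 0**(5/2) + 2978693 = 0 + 2978693 = 2978693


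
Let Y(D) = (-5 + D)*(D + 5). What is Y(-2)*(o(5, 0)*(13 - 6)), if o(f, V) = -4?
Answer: 588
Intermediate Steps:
Y(D) = (-5 + D)*(5 + D)
Y(-2)*(o(5, 0)*(13 - 6)) = (-25 + (-2)²)*(-4*(13 - 6)) = (-25 + 4)*(-4*7) = -21*(-28) = 588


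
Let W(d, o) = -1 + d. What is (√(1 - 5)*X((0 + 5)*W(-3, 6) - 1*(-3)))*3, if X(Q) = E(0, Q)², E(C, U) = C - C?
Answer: 0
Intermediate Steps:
E(C, U) = 0
X(Q) = 0 (X(Q) = 0² = 0)
(√(1 - 5)*X((0 + 5)*W(-3, 6) - 1*(-3)))*3 = (√(1 - 5)*0)*3 = (√(-4)*0)*3 = ((2*I)*0)*3 = 0*3 = 0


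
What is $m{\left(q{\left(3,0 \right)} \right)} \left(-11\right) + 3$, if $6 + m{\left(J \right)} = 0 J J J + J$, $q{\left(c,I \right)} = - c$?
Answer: $102$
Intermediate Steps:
$m{\left(J \right)} = -6 + J$ ($m{\left(J \right)} = -6 + \left(0 J J J + J\right) = -6 + \left(0 J J + J\right) = -6 + \left(0 J + J\right) = -6 + \left(0 + J\right) = -6 + J$)
$m{\left(q{\left(3,0 \right)} \right)} \left(-11\right) + 3 = \left(-6 - 3\right) \left(-11\right) + 3 = \left(-9\right) \left(-11\right) + 3 = 99 + 3 = 102$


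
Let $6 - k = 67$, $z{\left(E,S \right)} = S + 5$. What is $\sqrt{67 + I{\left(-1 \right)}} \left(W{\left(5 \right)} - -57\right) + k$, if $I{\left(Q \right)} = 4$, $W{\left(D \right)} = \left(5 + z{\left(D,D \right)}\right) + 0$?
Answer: $-61 + 72 \sqrt{71} \approx 545.68$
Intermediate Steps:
$z{\left(E,S \right)} = 5 + S$
$W{\left(D \right)} = 10 + D$ ($W{\left(D \right)} = \left(5 + \left(5 + D\right)\right) + 0 = \left(10 + D\right) + 0 = 10 + D$)
$k = -61$ ($k = 6 - 67 = -61$)
$\sqrt{67 + I{\left(-1 \right)}} \left(W{\left(5 \right)} - -57\right) + k = \sqrt{67 + 4} \left(\left(10 + 5\right) - -57\right) - 61 = \sqrt{71} \left(15 + 57\right) - 61 = \sqrt{71} \cdot 72 - 61 = 72 \sqrt{71} - 61 = -61 + 72 \sqrt{71}$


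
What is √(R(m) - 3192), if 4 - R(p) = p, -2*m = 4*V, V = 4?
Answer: 2*I*√795 ≈ 56.391*I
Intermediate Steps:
m = -8 (m = -2*4 = -½*16 = -8)
R(p) = 4 - p
√(R(m) - 3192) = √((4 - 1*(-8)) - 3192) = √((4 + 8) - 3192) = √(12 - 3192) = √(-3180) = 2*I*√795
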